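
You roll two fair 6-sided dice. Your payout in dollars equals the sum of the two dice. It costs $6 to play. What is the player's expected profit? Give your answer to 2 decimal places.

$1.00

Distribution of the sum of the two dice: 2 w.p. 1/36, 3 w.p. 1/18, 4 w.p. 1/12, 5 w.p. 1/9, 6 w.p. 5/36, 7 w.p. 1/6, …
E[payout] = (1/36)·2 + (1/18)·3 + (1/12)·4 + (1/9)·5 + (5/36)·6 + (1/6)·7 + (5/36)·8 + (1/9)·9 + (1/12)·10 + (1/18)·11 + (1/36)·12 = 7
Expected profit = 7 − 6 = 1 ≈ $1.00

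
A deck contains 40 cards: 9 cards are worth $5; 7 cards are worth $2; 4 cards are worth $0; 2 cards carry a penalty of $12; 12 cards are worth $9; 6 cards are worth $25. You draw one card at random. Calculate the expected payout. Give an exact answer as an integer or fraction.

E[payout] = (9/40)·5 + (7/40)·2 + (4/40)·0 + (2/40)·(-12) + (12/40)·9 + (6/40)·25 = 293/40

293/40 dollars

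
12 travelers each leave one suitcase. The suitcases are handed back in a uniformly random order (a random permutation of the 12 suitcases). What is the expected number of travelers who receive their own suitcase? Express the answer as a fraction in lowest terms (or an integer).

1

Let Xᵢ = 1 if person i gets their own suitcase. For each i, P(Xᵢ=1) = 1/12.
By linearity of expectation, E[X₁+…+X_12] = 12·(1/12) = 1.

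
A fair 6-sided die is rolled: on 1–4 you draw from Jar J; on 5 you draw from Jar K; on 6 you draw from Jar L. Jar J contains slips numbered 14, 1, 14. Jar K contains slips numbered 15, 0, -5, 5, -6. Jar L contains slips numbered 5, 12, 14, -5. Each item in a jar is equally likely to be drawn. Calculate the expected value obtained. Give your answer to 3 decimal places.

E[X | Jar J] = (14 + 1 + 14)/3 = 29/3
E[X | Jar K] = (15 + 0 − 5 + 5 − 6)/5 = 9/5
E[X | Jar L] = (5 + 12 + 14 − 5)/4 = 13/2
E[X] = (2/3)·29/3 + (1/6)·9/5 + (1/6)·13/2 = 1409/180 ≈ 7.828

7.828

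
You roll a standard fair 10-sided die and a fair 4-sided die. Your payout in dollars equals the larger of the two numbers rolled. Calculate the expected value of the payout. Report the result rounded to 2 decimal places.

$5.75

Distribution of the larger of the two numbers rolled: 1 w.p. 1/40, 2 w.p. 3/40, 3 w.p. 1/8, 4 w.p. 7/40, 5 w.p. 1/10, 6 w.p. 1/10, …
E[payout] = (1/40)·1 + (3/40)·2 + (1/8)·3 + (7/40)·4 + (1/10)·5 + (1/10)·6 + (1/10)·7 + (1/10)·8 + (1/10)·9 + (1/10)·10 = 23/4
≈ $5.75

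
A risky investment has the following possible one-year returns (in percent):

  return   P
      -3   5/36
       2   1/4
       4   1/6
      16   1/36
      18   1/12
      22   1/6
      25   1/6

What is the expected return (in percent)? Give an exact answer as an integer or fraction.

E[X] = (5/36)·(-3) + (1/4)·2 + (1/6)·4 + (1/36)·16 + (1/12)·18 + (1/6)·22 + (1/6)·25
     = 379/36

379/36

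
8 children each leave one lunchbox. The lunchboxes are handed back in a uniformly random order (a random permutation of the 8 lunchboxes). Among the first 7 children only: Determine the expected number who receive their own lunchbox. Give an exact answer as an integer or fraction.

7/8

Let Xᵢ = 1 if person i gets their own lunchbox. For each i, P(Xᵢ=1) = 1/8.
By linearity of expectation, E[X₁+…+X_7] = 7·(1/8) = 7/8.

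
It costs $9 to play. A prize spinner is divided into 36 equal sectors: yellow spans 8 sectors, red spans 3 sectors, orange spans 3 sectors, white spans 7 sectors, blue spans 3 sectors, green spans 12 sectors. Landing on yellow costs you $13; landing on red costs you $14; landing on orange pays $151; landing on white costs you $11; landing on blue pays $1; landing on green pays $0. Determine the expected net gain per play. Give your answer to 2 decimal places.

E[payout] = (8/36)·(-13) + (3/36)·(-14) + (3/36)·151 + (7/36)·(-11) + (3/36)·1 + (12/36)·0 = 233/36
Expected profit = 233/36 − 9 = -91/36 ≈ -$2.53

-$2.53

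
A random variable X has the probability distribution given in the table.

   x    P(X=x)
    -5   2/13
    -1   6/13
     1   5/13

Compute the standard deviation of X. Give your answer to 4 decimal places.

1.9941

E[X] = -11/13, E[X²] = 61/13
Var(X) = E[X²] − (E[X])² = 61/13 − 121/169 = 672/169
SD(X) = √(672/169) ≈ 1.9941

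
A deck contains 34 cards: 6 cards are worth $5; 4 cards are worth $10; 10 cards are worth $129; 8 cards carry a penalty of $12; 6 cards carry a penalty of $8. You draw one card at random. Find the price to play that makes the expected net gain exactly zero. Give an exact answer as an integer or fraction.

E[payout] = (6/34)·5 + (4/34)·10 + (10/34)·129 + (8/34)·(-12) + (6/34)·(-8) = 608/17
Fair fee = E[payout] = 608/17

608/17 dollars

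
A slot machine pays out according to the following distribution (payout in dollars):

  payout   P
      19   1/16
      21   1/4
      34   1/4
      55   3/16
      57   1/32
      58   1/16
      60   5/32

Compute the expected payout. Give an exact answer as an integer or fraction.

E[X] = (1/16)·19 + (1/4)·21 + (1/4)·34 + (3/16)·55 + (1/32)·57 + (1/16)·58 + (5/32)·60
     = 1281/32

1281/32 dollars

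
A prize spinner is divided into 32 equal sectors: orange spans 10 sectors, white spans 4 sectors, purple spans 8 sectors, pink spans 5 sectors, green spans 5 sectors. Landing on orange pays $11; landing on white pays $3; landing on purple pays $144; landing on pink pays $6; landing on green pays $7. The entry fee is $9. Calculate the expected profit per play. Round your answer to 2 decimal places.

E[payout] = (10/32)·11 + (4/32)·3 + (8/32)·144 + (5/32)·6 + (5/32)·7 = 1339/32
Expected profit = 1339/32 − 9 = 1051/32 ≈ $32.84

$32.84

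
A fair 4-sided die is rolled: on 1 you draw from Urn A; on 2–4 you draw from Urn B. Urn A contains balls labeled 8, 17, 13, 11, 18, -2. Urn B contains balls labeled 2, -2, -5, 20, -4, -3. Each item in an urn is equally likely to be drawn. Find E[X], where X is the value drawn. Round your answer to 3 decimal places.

E[X | Urn A] = (8 + 17 + 13 + 11 + 18 − 2)/6 = 65/6
E[X | Urn B] = (2 − 2 − 5 + 20 − 4 − 3)/6 = 4/3
E[X] = (1/4)·65/6 + (3/4)·4/3 = 89/24 ≈ 3.708

3.708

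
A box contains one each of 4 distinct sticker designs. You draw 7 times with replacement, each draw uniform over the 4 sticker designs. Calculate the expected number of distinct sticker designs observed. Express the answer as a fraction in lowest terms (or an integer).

14197/4096

Let Xⱼ=1 if type j appears at least once. P(Xⱼ=1) = 1 − ((4−1)/4)^7 = 14197/16384.
E[#distinct] = 4·14197/16384 = 14197/4096.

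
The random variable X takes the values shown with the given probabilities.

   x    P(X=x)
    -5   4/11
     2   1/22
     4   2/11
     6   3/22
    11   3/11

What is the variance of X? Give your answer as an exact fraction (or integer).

E[X] = (4/11)·(-5) + (1/22)·2 + (2/11)·4 + (3/22)·6 + (3/11)·11 = 31/11
E[X²] = (4/11)·25 + (1/22)·4 + (2/11)·16 + (3/22)·36 + (3/11)·121 = 551/11
Var(X) = 551/11 − (31/11)² = 5100/121

5100/121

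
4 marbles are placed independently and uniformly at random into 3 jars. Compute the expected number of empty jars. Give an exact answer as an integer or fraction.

16/27

Let Xⱼ=1 if jar j is empty. P(Xⱼ=1) = ((3-1)/3)^4 = 16/81.
By linearity, E[#empty] = 3·16/81 = 16/27.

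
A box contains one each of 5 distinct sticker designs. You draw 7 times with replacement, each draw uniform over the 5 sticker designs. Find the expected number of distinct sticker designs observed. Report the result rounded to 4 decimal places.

Let Xⱼ=1 if type j appears at least once. P(Xⱼ=1) = 1 − ((5−1)/5)^7 = 61741/78125.
E[#distinct] = 5·61741/78125 = 61741/15625.
≈ 3.9514

3.9514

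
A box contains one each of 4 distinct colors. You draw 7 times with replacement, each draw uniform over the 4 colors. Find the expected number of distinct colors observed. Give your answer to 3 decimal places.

Let Xⱼ=1 if type j appears at least once. P(Xⱼ=1) = 1 − ((4−1)/4)^7 = 14197/16384.
E[#distinct] = 4·14197/16384 = 14197/4096.
≈ 3.466

3.466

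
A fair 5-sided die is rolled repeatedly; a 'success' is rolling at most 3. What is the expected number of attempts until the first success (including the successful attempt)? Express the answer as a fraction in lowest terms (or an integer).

For a geometric distribution, E[trials] = 1/p = 1/(3/5) = 5/3.

5/3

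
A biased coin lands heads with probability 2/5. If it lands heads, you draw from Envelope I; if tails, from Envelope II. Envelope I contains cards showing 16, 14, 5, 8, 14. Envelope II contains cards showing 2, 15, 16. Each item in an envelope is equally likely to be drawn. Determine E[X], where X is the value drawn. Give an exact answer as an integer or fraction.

E[X | Envelope I] = (16 + 14 + 5 + 8 + 14)/5 = 57/5
E[X | Envelope II] = (2 + 15 + 16)/3 = 11
E[X] = (2/5)·57/5 + (3/5)·11 = 279/25

279/25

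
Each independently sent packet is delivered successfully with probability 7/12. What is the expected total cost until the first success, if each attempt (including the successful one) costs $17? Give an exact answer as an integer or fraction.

E[#attempts] = 1/p = 12/7; E[cost] = 17·12/7 = 204/7.

204/7 dollars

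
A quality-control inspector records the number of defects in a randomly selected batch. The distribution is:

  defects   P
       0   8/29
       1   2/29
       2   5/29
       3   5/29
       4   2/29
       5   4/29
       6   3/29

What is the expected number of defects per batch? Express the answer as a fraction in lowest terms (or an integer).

73/29

E[X] = (8/29)·0 + (2/29)·1 + (5/29)·2 + (5/29)·3 + (2/29)·4 + (4/29)·5 + (3/29)·6
     = 73/29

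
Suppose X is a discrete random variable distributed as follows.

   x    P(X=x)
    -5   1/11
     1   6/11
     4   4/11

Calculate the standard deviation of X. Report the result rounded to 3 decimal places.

E[X] = 17/11, E[X²] = 95/11
Var(X) = E[X²] − (E[X])² = 95/11 − 289/121 = 756/121
SD(X) = √(756/121) ≈ 2.500

2.500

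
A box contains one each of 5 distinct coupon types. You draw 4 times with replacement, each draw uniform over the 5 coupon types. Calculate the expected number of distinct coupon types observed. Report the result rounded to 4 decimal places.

2.9520

Let Xⱼ=1 if type j appears at least once. P(Xⱼ=1) = 1 − ((5−1)/5)^4 = 369/625.
E[#distinct] = 5·369/625 = 369/125.
≈ 2.9520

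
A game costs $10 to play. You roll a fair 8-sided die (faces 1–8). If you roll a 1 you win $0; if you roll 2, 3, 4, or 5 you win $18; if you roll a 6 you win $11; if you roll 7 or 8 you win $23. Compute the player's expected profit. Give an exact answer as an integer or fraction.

49/8 dollars

E[payout] = (1/8)·0 + (1/8)·11 + (1/2)·18 + (1/4)·23 = 129/8
Expected profit = 129/8 − 10 = 49/8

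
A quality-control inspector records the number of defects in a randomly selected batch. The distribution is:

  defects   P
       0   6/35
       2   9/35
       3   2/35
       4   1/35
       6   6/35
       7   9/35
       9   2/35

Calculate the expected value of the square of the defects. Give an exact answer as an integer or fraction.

E[X²] = (6/35)·0 + (9/35)·4 + (2/35)·9 + (1/35)·16 + (6/35)·36 + (9/35)·49 + (2/35)·81
     = 127/5

127/5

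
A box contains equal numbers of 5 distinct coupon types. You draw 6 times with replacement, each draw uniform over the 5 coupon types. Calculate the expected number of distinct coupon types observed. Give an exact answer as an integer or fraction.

11529/3125

Let Xⱼ=1 if type j appears at least once. P(Xⱼ=1) = 1 − ((5−1)/5)^6 = 11529/15625.
E[#distinct] = 5·11529/15625 = 11529/3125.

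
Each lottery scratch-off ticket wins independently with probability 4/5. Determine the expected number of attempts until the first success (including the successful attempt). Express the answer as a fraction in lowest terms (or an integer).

5/4

For a geometric distribution, E[trials] = 1/p = 1/(4/5) = 5/4.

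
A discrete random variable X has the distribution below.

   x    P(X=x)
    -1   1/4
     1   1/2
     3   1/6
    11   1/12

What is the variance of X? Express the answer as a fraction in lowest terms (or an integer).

E[X] = (1/4)·(-1) + (1/2)·1 + (1/6)·3 + (1/12)·11 = 5/3
E[X²] = (1/4)·1 + (1/2)·1 + (1/6)·9 + (1/12)·121 = 37/3
Var(X) = 37/3 − (5/3)² = 86/9

86/9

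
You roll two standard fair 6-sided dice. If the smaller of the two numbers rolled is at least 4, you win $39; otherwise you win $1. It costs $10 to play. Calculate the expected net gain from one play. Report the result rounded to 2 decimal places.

$0.50

E[payout] = (3/4)·1 + (1/4)·39 = 21/2
Expected profit = 21/2 − 10 = 1/2 ≈ $0.50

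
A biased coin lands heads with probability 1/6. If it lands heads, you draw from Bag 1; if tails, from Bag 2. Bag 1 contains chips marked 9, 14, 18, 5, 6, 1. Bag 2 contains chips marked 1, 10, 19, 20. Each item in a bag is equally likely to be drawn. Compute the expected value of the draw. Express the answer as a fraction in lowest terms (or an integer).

E[X | Bag 1] = (9 + 14 + 18 + 5 + 6 + 1)/6 = 53/6
E[X | Bag 2] = (1 + 10 + 19 + 20)/4 = 25/2
E[X] = (1/6)·53/6 + (5/6)·25/2 = 107/9

107/9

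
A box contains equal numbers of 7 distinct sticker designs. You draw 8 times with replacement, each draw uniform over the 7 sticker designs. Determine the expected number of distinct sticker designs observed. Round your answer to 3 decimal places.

Let Xⱼ=1 if type j appears at least once. P(Xⱼ=1) = 1 − ((7−1)/7)^8 = 4085185/5764801.
E[#distinct] = 7·4085185/5764801 = 4085185/823543.
≈ 4.960

4.960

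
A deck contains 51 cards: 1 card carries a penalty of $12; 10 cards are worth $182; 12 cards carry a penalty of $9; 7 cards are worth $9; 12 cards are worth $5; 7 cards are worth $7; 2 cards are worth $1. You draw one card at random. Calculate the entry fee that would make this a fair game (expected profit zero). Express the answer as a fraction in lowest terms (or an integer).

E[payout] = (1/51)·(-12) + (10/51)·182 + (12/51)·(-9) + (7/51)·9 + (12/51)·5 + (7/51)·7 + (2/51)·1 = 1874/51
Fair fee = E[payout] = 1874/51

1874/51 dollars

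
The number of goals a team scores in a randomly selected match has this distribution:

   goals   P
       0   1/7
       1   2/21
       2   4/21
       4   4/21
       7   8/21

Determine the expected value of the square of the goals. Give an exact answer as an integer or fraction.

E[X²] = (1/7)·0 + (2/21)·1 + (4/21)·4 + (4/21)·16 + (8/21)·49
     = 158/7

158/7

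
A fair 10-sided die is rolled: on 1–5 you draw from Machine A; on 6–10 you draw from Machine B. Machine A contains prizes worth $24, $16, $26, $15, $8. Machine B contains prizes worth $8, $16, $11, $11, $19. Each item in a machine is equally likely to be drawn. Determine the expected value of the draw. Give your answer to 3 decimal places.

E[X | Machine A] = (24 + 16 + 26 + 15 + 8)/5 = 89/5
E[X | Machine B] = (8 + 16 + 11 + 11 + 19)/5 = 13
E[X] = (1/2)·89/5 + (1/2)·13 = 77/5 ≈ 15.400

$15.400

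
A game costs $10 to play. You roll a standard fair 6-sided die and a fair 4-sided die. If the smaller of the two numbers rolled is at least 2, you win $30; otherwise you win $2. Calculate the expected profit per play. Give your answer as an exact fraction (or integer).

E[payout] = (3/8)·2 + (5/8)·30 = 39/2
Expected profit = 39/2 − 10 = 19/2

19/2 dollars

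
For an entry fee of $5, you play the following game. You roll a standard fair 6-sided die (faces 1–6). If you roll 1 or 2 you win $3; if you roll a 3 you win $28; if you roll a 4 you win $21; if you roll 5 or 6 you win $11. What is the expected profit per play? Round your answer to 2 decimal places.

$7.83

E[payout] = (1/3)·3 + (1/3)·11 + (1/6)·21 + (1/6)·28 = 77/6
Expected profit = 77/6 − 5 = 47/6 ≈ $7.83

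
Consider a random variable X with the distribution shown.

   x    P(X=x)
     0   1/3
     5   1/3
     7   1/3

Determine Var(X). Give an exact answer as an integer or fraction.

E[X] = (1/3)·0 + (1/3)·5 + (1/3)·7 = 4
E[X²] = (1/3)·0 + (1/3)·25 + (1/3)·49 = 74/3
Var(X) = 74/3 − (4)² = 26/3

26/3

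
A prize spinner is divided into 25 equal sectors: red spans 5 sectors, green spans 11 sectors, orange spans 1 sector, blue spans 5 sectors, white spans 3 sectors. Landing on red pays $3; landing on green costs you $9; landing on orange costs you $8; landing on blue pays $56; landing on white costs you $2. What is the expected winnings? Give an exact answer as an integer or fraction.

182/25 dollars

E[payout] = (5/25)·3 + (11/25)·(-9) + (1/25)·(-8) + (5/25)·56 + (3/25)·(-2) = 182/25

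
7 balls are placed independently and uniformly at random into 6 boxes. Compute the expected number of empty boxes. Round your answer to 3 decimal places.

1.674

Let Xⱼ=1 if box j is empty. P(Xⱼ=1) = ((6-1)/6)^7 = 78125/279936.
By linearity, E[#empty] = 6·78125/279936 = 78125/46656.
≈ 1.674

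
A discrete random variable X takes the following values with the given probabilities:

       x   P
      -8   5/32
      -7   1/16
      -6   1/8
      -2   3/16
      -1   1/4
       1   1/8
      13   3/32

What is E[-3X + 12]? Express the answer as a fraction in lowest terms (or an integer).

E[-3x+12] = (5/32)·36 + (1/16)·33 + (1/8)·30 + (3/16)·18 + (1/4)·15 + (1/8)·9 + (3/32)·(-27)
     = 549/32

549/32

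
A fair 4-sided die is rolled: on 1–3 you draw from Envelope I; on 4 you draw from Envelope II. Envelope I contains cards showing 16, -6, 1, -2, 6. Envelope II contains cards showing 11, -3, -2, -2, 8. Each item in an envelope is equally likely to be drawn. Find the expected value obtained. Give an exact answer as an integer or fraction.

57/20

E[X | Envelope I] = (16 − 6 + 1 − 2 + 6)/5 = 3
E[X | Envelope II] = (11 − 3 − 2 − 2 + 8)/5 = 12/5
E[X] = (3/4)·3 + (1/4)·12/5 = 57/20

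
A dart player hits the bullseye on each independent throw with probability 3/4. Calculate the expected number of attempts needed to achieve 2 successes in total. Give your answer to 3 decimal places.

By linearity (sum of 2 independent geometric waits), E[trials] = 2/p = 2/(3/4) = 8/3.
≈ 2.667

2.667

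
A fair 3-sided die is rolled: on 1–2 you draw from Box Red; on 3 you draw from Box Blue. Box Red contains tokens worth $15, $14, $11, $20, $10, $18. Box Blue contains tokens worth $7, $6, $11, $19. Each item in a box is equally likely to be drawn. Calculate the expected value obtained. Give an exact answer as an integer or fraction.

E[X | Box Red] = (15 + 14 + 11 + 20 + 10 + 18)/6 = 44/3
E[X | Box Blue] = (7 + 6 + 11 + 19)/4 = 43/4
E[X] = (2/3)·44/3 + (1/3)·43/4 = 481/36

481/36 dollars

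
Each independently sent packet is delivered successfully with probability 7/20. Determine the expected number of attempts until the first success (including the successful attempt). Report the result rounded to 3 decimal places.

For a geometric distribution, E[trials] = 1/p = 1/(7/20) = 20/7.
≈ 2.857

2.857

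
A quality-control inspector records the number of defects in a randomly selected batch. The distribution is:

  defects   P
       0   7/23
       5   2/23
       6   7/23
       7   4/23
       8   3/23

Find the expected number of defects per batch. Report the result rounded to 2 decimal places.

E[X] = (7/23)·0 + (2/23)·5 + (7/23)·6 + (4/23)·7 + (3/23)·8
     = 104/23 ≈ 4.52

4.52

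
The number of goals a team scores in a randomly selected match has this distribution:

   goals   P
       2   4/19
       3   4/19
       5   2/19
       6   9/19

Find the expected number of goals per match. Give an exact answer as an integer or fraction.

84/19

E[X] = (4/19)·2 + (4/19)·3 + (2/19)·5 + (9/19)·6
     = 84/19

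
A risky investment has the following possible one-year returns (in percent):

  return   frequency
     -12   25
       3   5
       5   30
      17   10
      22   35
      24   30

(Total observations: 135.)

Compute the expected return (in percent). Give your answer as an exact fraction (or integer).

Total = 135, so P(return=-12) = 25/135, etc.
E[X] = (5/27)·(-12) + (1/27)·3 + (2/9)·5 + (2/27)·17 + (7/27)·22 + (2/9)·24
     = 305/27

305/27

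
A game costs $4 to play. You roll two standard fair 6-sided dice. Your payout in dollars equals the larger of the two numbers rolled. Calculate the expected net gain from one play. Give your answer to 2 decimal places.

Distribution of the larger of the two numbers rolled: 1 w.p. 1/36, 2 w.p. 1/12, 3 w.p. 5/36, 4 w.p. 7/36, 5 w.p. 1/4, 6 w.p. 11/36
E[payout] = (1/36)·1 + (1/12)·2 + (5/36)·3 + (7/36)·4 + (1/4)·5 + (11/36)·6 = 161/36
Expected profit = 161/36 − 4 = 17/36 ≈ $0.47

$0.47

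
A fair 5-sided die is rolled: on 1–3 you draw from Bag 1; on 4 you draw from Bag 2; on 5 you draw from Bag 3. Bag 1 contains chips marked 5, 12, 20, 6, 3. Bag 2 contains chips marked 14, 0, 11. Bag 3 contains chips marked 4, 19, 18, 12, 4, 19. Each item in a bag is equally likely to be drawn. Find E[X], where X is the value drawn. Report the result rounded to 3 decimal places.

E[X | Bag 1] = (5 + 12 + 20 + 6 + 3)/5 = 46/5
E[X | Bag 2] = (14 + 0 + 11)/3 = 25/3
E[X | Bag 3] = (4 + 19 + 18 + 12 + 4 + 19)/6 = 38/3
E[X] = (3/5)·46/5 + (1/5)·25/3 + (1/5)·38/3 = 243/25 ≈ 9.720

9.720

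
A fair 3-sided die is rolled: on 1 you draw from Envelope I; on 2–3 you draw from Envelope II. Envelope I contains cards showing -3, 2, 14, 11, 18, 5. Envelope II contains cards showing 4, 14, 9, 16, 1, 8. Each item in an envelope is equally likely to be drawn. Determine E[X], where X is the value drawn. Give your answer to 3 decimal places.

8.389

E[X | Envelope I] = (-3 + 2 + 14 + 11 + 18 + 5)/6 = 47/6
E[X | Envelope II] = (4 + 14 + 9 + 16 + 1 + 8)/6 = 26/3
E[X] = (1/3)·47/6 + (2/3)·26/3 = 151/18 ≈ 8.389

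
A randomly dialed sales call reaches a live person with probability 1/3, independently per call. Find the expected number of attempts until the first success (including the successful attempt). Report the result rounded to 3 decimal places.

3.000

For a geometric distribution, E[trials] = 1/p = 1/(1/3) = 3.
≈ 3.000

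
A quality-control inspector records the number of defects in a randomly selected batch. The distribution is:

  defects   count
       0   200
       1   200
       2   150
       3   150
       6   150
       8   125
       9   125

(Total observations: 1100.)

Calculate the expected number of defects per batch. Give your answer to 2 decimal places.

Total = 1100, so P(defects=0) = 200/1100, etc.
E[X] = (2/11)·0 + (2/11)·1 + (3/22)·2 + (3/22)·3 + (3/22)·6 + (5/44)·8 + (5/44)·9
     = 159/44 ≈ 3.61

3.61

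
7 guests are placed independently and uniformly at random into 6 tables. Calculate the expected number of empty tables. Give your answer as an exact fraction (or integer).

Let Xⱼ=1 if table j is empty. P(Xⱼ=1) = ((6-1)/6)^7 = 78125/279936.
By linearity, E[#empty] = 6·78125/279936 = 78125/46656.

78125/46656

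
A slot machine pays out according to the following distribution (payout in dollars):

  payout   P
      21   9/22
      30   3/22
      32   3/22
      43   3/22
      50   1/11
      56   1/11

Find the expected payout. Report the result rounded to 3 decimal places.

$32.545

E[X] = (9/22)·21 + (3/22)·30 + (3/22)·32 + (3/22)·43 + (1/11)·50 + (1/11)·56
     = 358/11 ≈ 32.545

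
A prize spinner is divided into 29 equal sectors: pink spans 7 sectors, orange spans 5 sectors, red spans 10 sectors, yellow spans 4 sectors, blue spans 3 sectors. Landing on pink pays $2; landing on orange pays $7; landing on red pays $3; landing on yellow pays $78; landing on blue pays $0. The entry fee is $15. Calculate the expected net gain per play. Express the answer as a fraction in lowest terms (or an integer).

E[payout] = (7/29)·2 + (5/29)·7 + (10/29)·3 + (4/29)·78 + (3/29)·0 = 391/29
Expected profit = 391/29 − 15 = -44/29

-44/29 dollars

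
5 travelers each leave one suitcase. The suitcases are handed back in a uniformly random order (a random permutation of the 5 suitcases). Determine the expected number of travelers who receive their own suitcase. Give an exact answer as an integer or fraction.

1

Let Xᵢ = 1 if person i gets their own suitcase. For each i, P(Xᵢ=1) = 1/5.
By linearity of expectation, E[X₁+…+X_5] = 5·(1/5) = 1.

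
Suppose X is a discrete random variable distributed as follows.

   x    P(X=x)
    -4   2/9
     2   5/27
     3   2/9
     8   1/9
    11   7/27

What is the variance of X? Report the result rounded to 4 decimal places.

E[X] = (2/9)·(-4) + (5/27)·2 + (2/9)·3 + (1/9)·8 + (7/27)·11 = 35/9
E[X²] = (2/9)·16 + (5/27)·4 + (2/9)·9 + (1/9)·64 + (7/27)·121 = 403/9
Var(X) = 403/9 − (35/9)² = 2402/81 ≈ 29.6543

29.6543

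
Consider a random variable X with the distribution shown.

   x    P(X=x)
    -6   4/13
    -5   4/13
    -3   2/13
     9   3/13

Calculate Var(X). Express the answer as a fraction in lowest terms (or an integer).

6036/169

E[X] = (4/13)·(-6) + (4/13)·(-5) + (2/13)·(-3) + (3/13)·9 = -23/13
E[X²] = (4/13)·36 + (4/13)·25 + (2/13)·9 + (3/13)·81 = 505/13
Var(X) = 505/13 − (-23/13)² = 6036/169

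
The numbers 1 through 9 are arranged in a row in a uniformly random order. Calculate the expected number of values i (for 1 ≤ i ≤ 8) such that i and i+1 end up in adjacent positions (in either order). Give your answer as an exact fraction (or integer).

16/9

For each i ∈ {1,…,8}, let Xᵢ = 1 if i and i+1 are adjacent. P(Xᵢ=1) = 2·(9−1)!/9! = 2/9.
By linearity, E[ΣXᵢ] = (8)·(2/9) = 16/9.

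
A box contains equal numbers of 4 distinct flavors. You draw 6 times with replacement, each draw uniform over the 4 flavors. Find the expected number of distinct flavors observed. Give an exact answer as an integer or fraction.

Let Xⱼ=1 if type j appears at least once. P(Xⱼ=1) = 1 − ((4−1)/4)^6 = 3367/4096.
E[#distinct] = 4·3367/4096 = 3367/1024.

3367/1024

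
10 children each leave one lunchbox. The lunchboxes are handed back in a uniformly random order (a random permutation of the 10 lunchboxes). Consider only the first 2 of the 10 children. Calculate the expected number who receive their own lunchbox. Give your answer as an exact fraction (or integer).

1/5

Let Xᵢ = 1 if person i gets their own lunchbox. For each i, P(Xᵢ=1) = 1/10.
By linearity of expectation, E[X₁+…+X_2] = 2·(1/10) = 1/5.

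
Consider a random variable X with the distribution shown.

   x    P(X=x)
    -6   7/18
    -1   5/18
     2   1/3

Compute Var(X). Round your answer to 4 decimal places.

E[X] = (7/18)·(-6) + (5/18)·(-1) + (1/3)·2 = -35/18
E[X²] = (7/18)·36 + (5/18)·1 + (1/3)·4 = 281/18
Var(X) = 281/18 − (-35/18)² = 3833/324 ≈ 11.8302

11.8302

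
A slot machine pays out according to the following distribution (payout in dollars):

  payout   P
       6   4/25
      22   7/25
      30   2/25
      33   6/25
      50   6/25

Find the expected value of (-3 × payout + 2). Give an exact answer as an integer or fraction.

E[-3x+2] = (4/25)·(-16) + (7/25)·(-64) + (2/25)·(-88) + (6/25)·(-97) + (6/25)·(-148)
     = -2158/25

-2158/25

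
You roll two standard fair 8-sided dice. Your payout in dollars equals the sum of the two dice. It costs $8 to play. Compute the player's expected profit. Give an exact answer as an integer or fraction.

$1

Distribution of the sum of the two dice: 2 w.p. 1/64, 3 w.p. 1/32, 4 w.p. 3/64, 5 w.p. 1/16, 6 w.p. 5/64, 7 w.p. 3/32, …
E[payout] = (1/64)·2 + (1/32)·3 + (3/64)·4 + (1/16)·5 + (5/64)·6 + (3/32)·7 + (7/64)·8 + (1/8)·9 + (7/64)·10 + (3/32)·11 + (5/64)·12 + (1/16)·13 + (3/64)·14 + (1/32)·15 + (1/64)·16 = 9
Expected profit = 9 − 8 = 1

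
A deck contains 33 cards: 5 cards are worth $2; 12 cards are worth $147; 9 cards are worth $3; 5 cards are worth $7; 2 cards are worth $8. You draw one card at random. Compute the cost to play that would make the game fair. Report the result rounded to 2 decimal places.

$56.12

E[payout] = (5/33)·2 + (12/33)·147 + (9/33)·3 + (5/33)·7 + (2/33)·8 = 1852/33
Fair fee = E[payout] = 1852/33 ≈ $56.12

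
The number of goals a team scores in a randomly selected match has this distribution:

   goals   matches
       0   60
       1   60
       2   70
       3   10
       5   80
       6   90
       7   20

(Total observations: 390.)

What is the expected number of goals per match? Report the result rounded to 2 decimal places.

Total = 390, so P(goals=0) = 60/390, etc.
E[X] = (2/13)·0 + (2/13)·1 + (7/39)·2 + (1/39)·3 + (8/39)·5 + (3/13)·6 + (2/39)·7
     = 131/39 ≈ 3.36

3.36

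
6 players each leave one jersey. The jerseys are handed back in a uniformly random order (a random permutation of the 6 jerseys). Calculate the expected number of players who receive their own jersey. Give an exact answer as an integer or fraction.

Let Xᵢ = 1 if person i gets their own jersey. For each i, P(Xᵢ=1) = 1/6.
By linearity of expectation, E[X₁+…+X_6] = 6·(1/6) = 1.

1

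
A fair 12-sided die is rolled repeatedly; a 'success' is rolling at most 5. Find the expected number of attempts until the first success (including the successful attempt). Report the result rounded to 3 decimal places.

For a geometric distribution, E[trials] = 1/p = 1/(5/12) = 12/5.
≈ 2.400

2.400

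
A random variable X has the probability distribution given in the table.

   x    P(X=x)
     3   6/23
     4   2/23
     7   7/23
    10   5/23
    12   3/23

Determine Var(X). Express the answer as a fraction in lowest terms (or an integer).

E[X] = (6/23)·3 + (2/23)·4 + (7/23)·7 + (5/23)·10 + (3/23)·12 = 7
E[X²] = (6/23)·9 + (2/23)·16 + (7/23)·49 + (5/23)·100 + (3/23)·144 = 1361/23
Var(X) = 1361/23 − (7)² = 234/23

234/23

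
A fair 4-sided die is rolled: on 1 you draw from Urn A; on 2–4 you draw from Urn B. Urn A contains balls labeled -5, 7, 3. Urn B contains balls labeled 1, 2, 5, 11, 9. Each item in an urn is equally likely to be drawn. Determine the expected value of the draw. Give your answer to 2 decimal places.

4.62

E[X | Urn A] = (-5 + 7 + 3)/3 = 5/3
E[X | Urn B] = (1 + 2 + 5 + 11 + 9)/5 = 28/5
E[X] = (1/4)·5/3 + (3/4)·28/5 = 277/60 ≈ 4.62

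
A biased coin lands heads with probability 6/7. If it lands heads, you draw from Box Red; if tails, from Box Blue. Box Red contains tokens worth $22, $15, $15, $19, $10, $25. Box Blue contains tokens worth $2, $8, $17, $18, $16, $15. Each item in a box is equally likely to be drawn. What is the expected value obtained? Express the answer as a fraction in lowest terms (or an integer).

E[X | Box Red] = (22 + 15 + 15 + 19 + 10 + 25)/6 = 53/3
E[X | Box Blue] = (2 + 8 + 17 + 18 + 16 + 15)/6 = 38/3
E[X] = (6/7)·53/3 + (1/7)·38/3 = 356/21

356/21 dollars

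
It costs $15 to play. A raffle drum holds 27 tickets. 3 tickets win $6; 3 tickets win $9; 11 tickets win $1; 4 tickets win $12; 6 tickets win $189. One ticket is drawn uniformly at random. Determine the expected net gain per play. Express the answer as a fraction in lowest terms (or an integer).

E[payout] = (3/27)·6 + (3/27)·9 + (11/27)·1 + (4/27)·12 + (6/27)·189 = 1238/27
Expected profit = 1238/27 − 15 = 833/27

833/27 dollars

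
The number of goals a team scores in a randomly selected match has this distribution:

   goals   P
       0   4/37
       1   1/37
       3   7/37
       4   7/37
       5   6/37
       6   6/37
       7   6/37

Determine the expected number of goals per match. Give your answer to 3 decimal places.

E[X] = (4/37)·0 + (1/37)·1 + (7/37)·3 + (7/37)·4 + (6/37)·5 + (6/37)·6 + (6/37)·7
     = 158/37 ≈ 4.270

4.270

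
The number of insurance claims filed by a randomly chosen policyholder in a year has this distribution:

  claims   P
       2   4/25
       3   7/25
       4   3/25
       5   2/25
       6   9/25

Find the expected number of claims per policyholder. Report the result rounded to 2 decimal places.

4.20

E[X] = (4/25)·2 + (7/25)·3 + (3/25)·4 + (2/25)·5 + (9/25)·6
     = 21/5 ≈ 4.20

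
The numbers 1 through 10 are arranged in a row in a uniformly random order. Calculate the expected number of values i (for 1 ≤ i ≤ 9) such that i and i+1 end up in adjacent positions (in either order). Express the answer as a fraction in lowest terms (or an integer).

9/5

For each i ∈ {1,…,9}, let Xᵢ = 1 if i and i+1 are adjacent. P(Xᵢ=1) = 2·(10−1)!/10! = 2/10.
By linearity, E[ΣXᵢ] = (9)·(2/10) = 9/5.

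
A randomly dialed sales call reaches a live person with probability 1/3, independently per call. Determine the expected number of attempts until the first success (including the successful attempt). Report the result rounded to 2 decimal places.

3.00

For a geometric distribution, E[trials] = 1/p = 1/(1/3) = 3.
≈ 3.00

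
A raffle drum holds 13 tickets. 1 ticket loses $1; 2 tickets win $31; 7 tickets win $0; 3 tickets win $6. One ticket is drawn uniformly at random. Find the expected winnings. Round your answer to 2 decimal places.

E[payout] = (1/13)·(-1) + (2/13)·31 + (7/13)·0 + (3/13)·6 = 79/13
≈ $6.08

$6.08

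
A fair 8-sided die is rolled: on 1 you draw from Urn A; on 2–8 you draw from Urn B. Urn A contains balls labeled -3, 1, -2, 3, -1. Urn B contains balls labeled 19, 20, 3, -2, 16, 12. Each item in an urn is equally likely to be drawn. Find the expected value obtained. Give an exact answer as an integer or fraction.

148/15

E[X | Urn A] = (-3 + 1 − 2 + 3 − 1)/5 = -2/5
E[X | Urn B] = (19 + 20 + 3 − 2 + 16 + 12)/6 = 34/3
E[X] = (1/8)·(-2/5) + (7/8)·34/3 = 148/15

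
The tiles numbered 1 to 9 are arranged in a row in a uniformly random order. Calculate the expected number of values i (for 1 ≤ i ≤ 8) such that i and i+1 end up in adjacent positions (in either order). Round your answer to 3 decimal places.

1.778

For each i ∈ {1,…,8}, let Xᵢ = 1 if i and i+1 are adjacent. P(Xᵢ=1) = 2·(9−1)!/9! = 2/9.
By linearity, E[ΣXᵢ] = (8)·(2/9) = 16/9.
≈ 1.778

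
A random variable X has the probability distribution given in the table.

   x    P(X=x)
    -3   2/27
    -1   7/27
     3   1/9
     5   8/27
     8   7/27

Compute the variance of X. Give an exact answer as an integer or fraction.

E[X] = (2/27)·(-3) + (7/27)·(-1) + (1/9)·3 + (8/27)·5 + (7/27)·8 = 92/27
E[X²] = (2/27)·9 + (7/27)·1 + (1/9)·9 + (8/27)·25 + (7/27)·64 = 700/27
Var(X) = 700/27 − (92/27)² = 10436/729

10436/729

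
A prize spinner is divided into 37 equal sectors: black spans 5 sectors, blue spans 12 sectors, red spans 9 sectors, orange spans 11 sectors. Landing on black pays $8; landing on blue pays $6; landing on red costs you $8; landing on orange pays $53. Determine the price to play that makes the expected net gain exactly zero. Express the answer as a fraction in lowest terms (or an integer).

623/37 dollars

E[payout] = (5/37)·8 + (12/37)·6 + (9/37)·(-8) + (11/37)·53 = 623/37
Fair fee = E[payout] = 623/37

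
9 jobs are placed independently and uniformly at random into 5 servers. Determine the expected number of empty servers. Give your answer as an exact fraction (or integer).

262144/390625

Let Xⱼ=1 if server j is empty. P(Xⱼ=1) = ((5-1)/5)^9 = 262144/1953125.
By linearity, E[#empty] = 5·262144/1953125 = 262144/390625.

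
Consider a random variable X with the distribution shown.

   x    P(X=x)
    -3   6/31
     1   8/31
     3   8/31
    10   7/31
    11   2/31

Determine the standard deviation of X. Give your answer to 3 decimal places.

E[X] = 106/31, E[X²] = 1076/31
Var(X) = E[X²] − (E[X])² = 1076/31 − 11236/961 = 22120/961
SD(X) = √(22120/961) ≈ 4.798

4.798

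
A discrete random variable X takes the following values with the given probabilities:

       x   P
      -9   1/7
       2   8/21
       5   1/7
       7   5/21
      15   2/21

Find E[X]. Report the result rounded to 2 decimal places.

3.29

E[X] = (1/7)·(-9) + (8/21)·2 + (1/7)·5 + (5/21)·7 + (2/21)·15
     = 23/7 ≈ 3.29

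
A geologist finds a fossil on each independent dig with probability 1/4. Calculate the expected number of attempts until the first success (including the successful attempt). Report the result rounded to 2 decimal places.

4.00

For a geometric distribution, E[trials] = 1/p = 1/(1/4) = 4.
≈ 4.00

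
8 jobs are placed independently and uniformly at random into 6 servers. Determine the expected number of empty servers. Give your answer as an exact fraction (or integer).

390625/279936

Let Xⱼ=1 if server j is empty. P(Xⱼ=1) = ((6-1)/6)^8 = 390625/1679616.
By linearity, E[#empty] = 6·390625/1679616 = 390625/279936.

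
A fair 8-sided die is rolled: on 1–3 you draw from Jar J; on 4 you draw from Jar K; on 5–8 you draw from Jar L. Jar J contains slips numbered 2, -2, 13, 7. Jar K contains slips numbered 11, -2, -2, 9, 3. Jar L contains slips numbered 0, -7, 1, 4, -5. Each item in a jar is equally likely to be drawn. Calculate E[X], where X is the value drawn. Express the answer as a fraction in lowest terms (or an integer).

E[X | Jar J] = (2 − 2 + 13 + 7)/4 = 5
E[X | Jar K] = (11 − 2 − 2 + 9 + 3)/5 = 19/5
E[X | Jar L] = (0 − 7 + 1 + 4 − 5)/5 = -7/5
E[X] = (3/8)·5 + (1/8)·19/5 + (1/2)·(-7/5) = 33/20

33/20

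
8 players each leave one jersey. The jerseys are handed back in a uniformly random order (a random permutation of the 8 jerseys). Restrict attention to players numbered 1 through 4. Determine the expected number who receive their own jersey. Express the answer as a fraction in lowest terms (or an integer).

1/2

Let Xᵢ = 1 if person i gets their own jersey. For each i, P(Xᵢ=1) = 1/8.
By linearity of expectation, E[X₁+…+X_4] = 4·(1/8) = 1/2.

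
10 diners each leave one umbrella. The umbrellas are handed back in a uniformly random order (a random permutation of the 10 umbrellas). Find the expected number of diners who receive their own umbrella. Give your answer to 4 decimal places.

1.0000

Let Xᵢ = 1 if person i gets their own umbrella. For each i, P(Xᵢ=1) = 1/10.
By linearity of expectation, E[X₁+…+X_10] = 10·(1/10) = 1.
≈ 1.0000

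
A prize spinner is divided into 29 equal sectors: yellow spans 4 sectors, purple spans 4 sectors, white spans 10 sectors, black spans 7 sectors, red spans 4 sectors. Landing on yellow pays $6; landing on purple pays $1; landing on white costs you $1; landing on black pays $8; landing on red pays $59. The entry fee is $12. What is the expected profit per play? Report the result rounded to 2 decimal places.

-$1.31

E[payout] = (4/29)·6 + (4/29)·1 + (10/29)·(-1) + (7/29)·8 + (4/29)·59 = 310/29
Expected profit = 310/29 − 12 = -38/29 ≈ -$1.31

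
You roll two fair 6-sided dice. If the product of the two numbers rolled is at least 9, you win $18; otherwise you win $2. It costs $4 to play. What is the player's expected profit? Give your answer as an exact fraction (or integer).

62/9 dollars

E[payout] = (4/9)·2 + (5/9)·18 = 98/9
Expected profit = 98/9 − 4 = 62/9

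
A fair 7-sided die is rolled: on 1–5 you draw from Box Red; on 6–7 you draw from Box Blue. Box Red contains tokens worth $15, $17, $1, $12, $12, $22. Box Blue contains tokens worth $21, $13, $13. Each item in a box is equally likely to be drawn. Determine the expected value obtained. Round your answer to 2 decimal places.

E[X | Box Red] = (15 + 17 + 1 + 12 + 12 + 22)/6 = 79/6
E[X | Box Blue] = (21 + 13 + 13)/3 = 47/3
E[X] = (5/7)·79/6 + (2/7)·47/3 = 583/42 ≈ 13.88

$13.88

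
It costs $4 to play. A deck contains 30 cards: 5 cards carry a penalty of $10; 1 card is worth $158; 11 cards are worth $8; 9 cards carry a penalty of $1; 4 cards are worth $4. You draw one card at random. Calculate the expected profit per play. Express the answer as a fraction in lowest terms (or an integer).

E[payout] = (5/30)·(-10) + (1/30)·158 + (11/30)·8 + (9/30)·(-1) + (4/30)·4 = 203/30
Expected profit = 203/30 − 4 = 83/30

83/30 dollars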